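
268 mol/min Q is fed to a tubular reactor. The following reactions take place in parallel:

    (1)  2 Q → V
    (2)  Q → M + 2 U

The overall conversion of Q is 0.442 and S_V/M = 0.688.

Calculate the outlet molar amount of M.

Conversion of Q: Q consumed = 0.442 × 268 = 118.5 mol/min = 2ξ₁ + 1ξ₂.
Selectivity: 1ξ₁ / (1ξ₂) = 0.688 → ξ₁ = 0.688 ξ₂.
Substitute: (2·0.688 + 1) ξ₂ = 118.5 → ξ₂ = 49.86 mol/min, ξ₁ = 34.3 mol/min.
Outlet amounts (n = n₀ + Σ ν·ξ):
  Q: 268 − 2(34.3) − 1(49.86) = 149.5
  V: 0 + 1(34.3) = 34.3
  M: 0 + 1(49.86) = 49.86
  U: 0 + 2(49.86) = 99.71

49.9 mol/min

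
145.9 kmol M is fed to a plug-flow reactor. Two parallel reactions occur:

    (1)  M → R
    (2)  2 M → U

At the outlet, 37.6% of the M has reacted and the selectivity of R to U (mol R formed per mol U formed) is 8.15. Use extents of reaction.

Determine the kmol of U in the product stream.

5.4 kmol

Conversion of M: M consumed = 0.376 × 145.9 = 54.86 kmol = 1ξ₁ + 2ξ₂.
Selectivity: 1ξ₁ / (1ξ₂) = 8.15 → ξ₁ = 8.15 ξ₂.
Substitute: (1·8.15 + 2) ξ₂ = 54.86 → ξ₂ = 5.405 kmol, ξ₁ = 44.05 kmol.
Outlet amounts (n = n₀ + Σ ν·ξ):
  M: 145.9 − 1(44.05) − 2(5.405) = 91.04
  R: 0 + 1(44.05) = 44.05
  U: 0 + 1(5.405) = 5.405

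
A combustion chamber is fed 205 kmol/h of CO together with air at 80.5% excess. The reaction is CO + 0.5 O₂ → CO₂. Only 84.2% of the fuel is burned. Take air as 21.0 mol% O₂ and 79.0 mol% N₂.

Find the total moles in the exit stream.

Stoichiometric O₂ = 0.5 × 205 = 102.5 kmol/h; O₂ fed = 102.5 × 1.805 = 185 kmol/h.
N₂ fed = 185 × 79/21 = 696 kmol/h.
Fuel reacted = 0.842 × 205 → ξ = 172.6 kmol/h.
Outlet (n = n₀ + ν ξ):
  CO: 205 − 1(172.6) = 32.39
  O₂: 185 − 0.5(172.6) = 98.71
  N₂: 696 (inert)
  CO₂: 0 + 1(172.6) = 172.6
Total out = 32.39 + 98.71 + 696 + 172.6 = 999.7 kmol/h.

1000 kmol/h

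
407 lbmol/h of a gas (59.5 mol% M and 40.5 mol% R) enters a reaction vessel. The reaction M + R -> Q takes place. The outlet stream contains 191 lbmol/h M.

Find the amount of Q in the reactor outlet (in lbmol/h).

51.2 lbmol/h

For M: n = n₀ − 1ξ → 191 = 242.2 − 1ξ, giving ξ = 51.16 lbmol/h.
Outlet amounts (n = n₀ + ν ξ):
  M: 242.2 − 1(51.16) = 191
  R: 164.8 − 1(51.16) = 113.7
  Q: 0 + 1(51.16) = 51.16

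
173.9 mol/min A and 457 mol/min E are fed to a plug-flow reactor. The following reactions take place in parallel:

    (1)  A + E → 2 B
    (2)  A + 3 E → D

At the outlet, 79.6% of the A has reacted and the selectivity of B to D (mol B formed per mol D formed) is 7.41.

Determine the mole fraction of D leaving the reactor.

Conversion of A: A consumed = 0.796 × 173.9 = 138.4 mol/min = 1ξ₁ + 1ξ₂.
Selectivity: 2ξ₁ / (1ξ₂) = 7.41 → ξ₁ = 3.705 ξ₂.
Substitute: (1·3.705 + 1) ξ₂ = 138.4 → ξ₂ = 29.42 mol/min, ξ₁ = 109 mol/min.
Outlet amounts (n = n₀ + Σ ν·ξ):
  A: 173.9 − 1(109) − 1(29.42) = 35.48
  E: 457 − 1(109) − 3(29.42) = 259.7
  B: 0 + 2(109) = 218
  D: 0 + 1(29.42) = 29.42
Total out = 542.6 mol/min; y_D = 29.42 / 542.6 = 0.05422.

0.0542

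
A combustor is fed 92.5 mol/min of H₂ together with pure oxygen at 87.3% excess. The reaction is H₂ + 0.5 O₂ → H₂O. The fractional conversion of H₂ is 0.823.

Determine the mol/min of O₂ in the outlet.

Stoichiometric O₂ = 0.5 × 92.5 = 46.25 mol/min; O₂ fed = 46.25 × 1.873 = 86.63 mol/min.
Fuel reacted = 0.823 × 92.5 → ξ = 76.13 mol/min.
Outlet (n = n₀ + ν ξ):
  H₂: 92.5 − 1(76.13) = 16.37
  O₂: 86.63 − 0.5(76.13) = 48.56
  H₂O: 0 + 1(76.13) = 76.13

48.6 mol/min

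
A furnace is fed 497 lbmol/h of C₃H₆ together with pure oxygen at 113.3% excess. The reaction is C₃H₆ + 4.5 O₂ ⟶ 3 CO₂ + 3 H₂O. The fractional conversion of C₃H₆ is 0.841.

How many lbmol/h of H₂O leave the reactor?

Stoichiometric O₂ = 4.5 × 497 = 2236 lbmol/h; O₂ fed = 2236 × 2.133 = 4770 lbmol/h.
Fuel reacted = 0.841 × 497 → ξ = 418 lbmol/h.
Outlet (n = n₀ + ν ξ):
  C₃H₆: 497 − 1(418) = 79.02
  O₂: 4770 − 4.5(418) = 2890
  CO₂: 0 + 3(418) = 1254
  H₂O: 0 + 3(418) = 1254

1250 lbmol/h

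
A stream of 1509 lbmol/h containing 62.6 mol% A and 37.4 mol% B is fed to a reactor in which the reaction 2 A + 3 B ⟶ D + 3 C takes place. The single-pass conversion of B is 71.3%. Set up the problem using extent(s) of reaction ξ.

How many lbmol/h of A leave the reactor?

B reacted = 0.713 × 564.4 = 402.4 lbmol/h; ν_B = −3, so ξ = 402.4/3 = 134.1 lbmol/h.
Outlet amounts (n = n₀ + ν ξ):
  A: 944.6 − 2(134.1) = 676.4
  B: 564.4 − 3(134.1) = 162
  D: 0 + 1(134.1) = 134.1
  C: 0 + 3(134.1) = 402.4

676 lbmol/h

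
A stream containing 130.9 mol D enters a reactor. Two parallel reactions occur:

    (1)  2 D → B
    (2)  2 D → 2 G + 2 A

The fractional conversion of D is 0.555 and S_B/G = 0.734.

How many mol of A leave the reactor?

29.4 mol

Conversion of D: D consumed = 0.555 × 130.9 = 72.65 mol = 2ξ₁ + 2ξ₂.
Selectivity: 1ξ₁ / (2ξ₂) = 0.734 → ξ₁ = 1.468 ξ₂.
Substitute: (2·1.468 + 2) ξ₂ = 72.65 → ξ₂ = 14.72 mol, ξ₁ = 21.61 mol.
Outlet amounts (n = n₀ + Σ ν·ξ):
  D: 130.9 − 2(21.61) − 2(14.72) = 58.25
  B: 0 + 1(21.61) = 21.61
  G: 0 + 2(14.72) = 29.44
  A: 0 + 2(14.72) = 29.44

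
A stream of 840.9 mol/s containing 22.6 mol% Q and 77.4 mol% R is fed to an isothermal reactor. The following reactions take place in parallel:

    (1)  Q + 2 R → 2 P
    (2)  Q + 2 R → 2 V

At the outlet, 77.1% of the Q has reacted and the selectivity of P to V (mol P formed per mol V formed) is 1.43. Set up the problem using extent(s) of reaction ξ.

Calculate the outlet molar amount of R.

Conversion of Q: Q consumed = 0.771 × 190 = 146.5 mol/s = 1ξ₁ + 1ξ₂.
Selectivity: 2ξ₁ / (2ξ₂) = 1.43 → ξ₁ = 1.43 ξ₂.
Substitute: (1·1.43 + 1) ξ₂ = 146.5 → ξ₂ = 60.3 mol/s, ξ₁ = 86.23 mol/s.
Outlet amounts (n = n₀ + Σ ν·ξ):
  Q: 190 − 1(86.23) − 1(60.3) = 43.52
  R: 650.9 − 2(86.23) − 2(60.3) = 357.8
  P: 0 + 2(86.23) = 172.5
  V: 0 + 2(60.3) = 120.6

358 mol/s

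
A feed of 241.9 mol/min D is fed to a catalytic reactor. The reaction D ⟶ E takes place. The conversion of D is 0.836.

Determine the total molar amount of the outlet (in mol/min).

D reacted = 0.836 × 241.9 = 202.2 mol/min; ν_D = −1, so ξ = 202.2/1 = 202.2 mol/min.
Outlet amounts (n = n₀ + ν ξ):
  D: 241.9 − 1(202.2) = 39.67
  E: 0 + 1(202.2) = 202.2
Total out = 39.67 + 202.2 = 241.9 mol/min.

242 mol/min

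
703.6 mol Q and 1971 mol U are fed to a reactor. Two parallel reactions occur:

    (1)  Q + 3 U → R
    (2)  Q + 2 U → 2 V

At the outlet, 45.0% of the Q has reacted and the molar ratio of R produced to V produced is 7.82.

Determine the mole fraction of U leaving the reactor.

Conversion of Q: Q consumed = 0.45 × 703.6 = 316.6 mol = 1ξ₁ + 1ξ₂.
Selectivity: 1ξ₁ / (2ξ₂) = 7.82 → ξ₁ = 15.64 ξ₂.
Substitute: (1·15.64 + 1) ξ₂ = 316.6 → ξ₂ = 19.03 mol, ξ₁ = 297.6 mol.
Outlet amounts (n = n₀ + Σ ν·ξ):
  Q: 703.6 − 1(297.6) − 1(19.03) = 387
  U: 1971 − 3(297.6) − 2(19.03) = 1040
  R: 0 + 1(297.6) = 297.6
  V: 0 + 2(19.03) = 38.06
Total out = 1763 mol; y_U = 1040 / 1763 = 0.5901.

0.59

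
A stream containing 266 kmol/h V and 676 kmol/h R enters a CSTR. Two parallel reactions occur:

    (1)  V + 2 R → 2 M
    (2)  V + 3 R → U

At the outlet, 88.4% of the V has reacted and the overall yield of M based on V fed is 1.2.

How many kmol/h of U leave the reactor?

75.5 kmol/h

Yield of M: 2ξ₁ / 266 = 1.2 → ξ₁ = 159.6 kmol/h.
Conversion of V: 1ξ₁ + 1ξ₂ = 0.884 × 266 = 235.1 → ξ₂ = 75.54 kmol/h.
Outlet amounts (n = n₀ + Σ ν·ξ):
  V: 266 − 1(159.6) − 1(75.54) = 30.86
  R: 676 − 2(159.6) − 3(75.54) = 130.2
  M: 0 + 2(159.6) = 319.2
  U: 0 + 1(75.54) = 75.54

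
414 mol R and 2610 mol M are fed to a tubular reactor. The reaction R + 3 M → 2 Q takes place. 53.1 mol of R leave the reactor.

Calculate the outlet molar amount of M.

For R: n = n₀ − 1ξ → 53.1 = 414 − 1ξ, giving ξ = 360.9 mol.
Outlet amounts (n = n₀ + ν ξ):
  R: 414 − 1(360.9) = 53.1
  M: 2610 − 3(360.9) = 1527
  Q: 0 + 2(360.9) = 721.8

1530 mol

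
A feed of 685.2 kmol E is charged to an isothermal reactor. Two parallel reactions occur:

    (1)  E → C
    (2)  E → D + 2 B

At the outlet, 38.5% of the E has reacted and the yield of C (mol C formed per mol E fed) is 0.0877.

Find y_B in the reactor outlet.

0.373

Yield of C: 1ξ₁ / 685.2 = 0.0877 → ξ₁ = 60.09 kmol.
Conversion of E: 1ξ₁ + 1ξ₂ = 0.385 × 685.2 = 263.8 → ξ₂ = 203.7 kmol.
Outlet amounts (n = n₀ + Σ ν·ξ):
  E: 685.2 − 1(60.09) − 1(203.7) = 421.4
  C: 0 + 1(60.09) = 60.09
  D: 0 + 1(203.7) = 203.7
  B: 0 + 2(203.7) = 407.4
Total out = 1093 kmol; y_B = 407.4 / 1093 = 0.3729.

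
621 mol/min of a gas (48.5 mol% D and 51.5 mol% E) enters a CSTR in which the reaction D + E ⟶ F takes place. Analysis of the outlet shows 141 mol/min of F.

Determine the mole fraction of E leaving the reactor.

0.373

For F: n = n₀ + 1ξ → 141 = 0 + 1ξ, giving ξ = 141 mol/min.
Outlet amounts (n = n₀ + ν ξ):
  D: 301.2 − 1(141) = 160.2
  E: 319.8 − 1(141) = 178.8
  F: 0 + 1(141) = 141
Total out = 480 mol/min; y_E = 178.8 / 480 = 0.3725.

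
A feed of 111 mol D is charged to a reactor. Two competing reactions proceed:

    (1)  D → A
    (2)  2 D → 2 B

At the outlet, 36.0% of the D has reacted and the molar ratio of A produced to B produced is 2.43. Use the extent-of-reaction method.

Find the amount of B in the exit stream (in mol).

11.7 mol

Conversion of D: D consumed = 0.36 × 111 = 39.96 mol = 1ξ₁ + 2ξ₂.
Selectivity: 1ξ₁ / (2ξ₂) = 2.43 → ξ₁ = 4.86 ξ₂.
Substitute: (1·4.86 + 2) ξ₂ = 39.96 → ξ₂ = 5.825 mol, ξ₁ = 28.31 mol.
Outlet amounts (n = n₀ + Σ ν·ξ):
  D: 111 − 1(28.31) − 2(5.825) = 71.04
  A: 0 + 1(28.31) = 28.31
  B: 0 + 2(5.825) = 11.65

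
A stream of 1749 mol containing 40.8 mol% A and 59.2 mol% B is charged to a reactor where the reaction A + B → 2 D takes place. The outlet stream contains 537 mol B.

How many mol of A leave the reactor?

For B: n = n₀ − 1ξ → 537 = 1035 − 1ξ, giving ξ = 498.4 mol.
Outlet amounts (n = n₀ + ν ξ):
  A: 713.6 − 1(498.4) = 215.2
  B: 1035 − 1(498.4) = 537
  D: 0 + 2(498.4) = 996.8

215 mol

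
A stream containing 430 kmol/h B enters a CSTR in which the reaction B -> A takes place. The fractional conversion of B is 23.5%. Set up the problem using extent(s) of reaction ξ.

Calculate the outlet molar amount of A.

B reacted = 0.235 × 430 = 101 kmol/h; ν_B = −1, so ξ = 101/1 = 101 kmol/h.
Outlet amounts (n = n₀ + ν ξ):
  B: 430 − 1(101) = 328.9
  A: 0 + 1(101) = 101

101 kmol/h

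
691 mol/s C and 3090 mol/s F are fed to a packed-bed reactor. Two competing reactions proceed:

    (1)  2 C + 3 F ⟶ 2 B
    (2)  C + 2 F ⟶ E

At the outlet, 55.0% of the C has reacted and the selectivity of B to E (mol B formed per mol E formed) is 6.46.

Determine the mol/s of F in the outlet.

2490 mol/s

Conversion of C: C consumed = 0.55 × 691 = 380.1 mol/s = 2ξ₁ + 1ξ₂.
Selectivity: 2ξ₁ / (1ξ₂) = 6.46 → ξ₁ = 3.23 ξ₂.
Substitute: (2·3.23 + 1) ξ₂ = 380.1 → ξ₂ = 50.95 mol/s, ξ₁ = 164.6 mol/s.
Outlet amounts (n = n₀ + Σ ν·ξ):
  C: 691 − 2(164.6) − 1(50.95) = 310.9
  F: 3090 − 3(164.6) − 2(50.95) = 2494
  B: 0 + 2(164.6) = 329.1
  E: 0 + 1(50.95) = 50.95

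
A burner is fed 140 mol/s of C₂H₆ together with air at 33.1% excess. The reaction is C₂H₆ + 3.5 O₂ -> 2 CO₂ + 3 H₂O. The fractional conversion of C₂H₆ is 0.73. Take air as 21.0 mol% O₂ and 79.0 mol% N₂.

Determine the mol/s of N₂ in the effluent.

Stoichiometric O₂ = 3.5 × 140 = 490 mol/s; O₂ fed = 490 × 1.331 = 652.2 mol/s.
N₂ fed = 652.2 × 79/21 = 2453 mol/s.
Fuel reacted = 0.73 × 140 → ξ = 102.2 mol/s.
Outlet (n = n₀ + ν ξ):
  C₂H₆: 140 − 1(102.2) = 37.8
  O₂: 652.2 − 3.5(102.2) = 294.5
  N₂: 2453 (inert)
  CO₂: 0 + 2(102.2) = 204.4
  H₂O: 0 + 3(102.2) = 306.6

2450 mol/s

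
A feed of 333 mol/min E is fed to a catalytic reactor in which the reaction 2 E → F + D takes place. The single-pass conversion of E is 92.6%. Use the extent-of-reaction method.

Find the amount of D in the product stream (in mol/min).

E reacted = 0.926 × 333 = 308.4 mol/min; ν_E = −2, so ξ = 308.4/2 = 154.2 mol/min.
Outlet amounts (n = n₀ + ν ξ):
  E: 333 − 2(154.2) = 24.64
  F: 0 + 1(154.2) = 154.2
  D: 0 + 1(154.2) = 154.2

154 mol/min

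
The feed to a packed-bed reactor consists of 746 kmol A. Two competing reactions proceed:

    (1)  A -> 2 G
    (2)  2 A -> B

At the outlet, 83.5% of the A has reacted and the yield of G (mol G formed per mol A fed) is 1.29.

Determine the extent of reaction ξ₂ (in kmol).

ξ₂ = 70.9 kmol

Yield of G: 2ξ₁ / 746 = 1.29 → ξ₁ = 481.2 kmol.
Conversion of A: 1ξ₁ + 2ξ₂ = 0.835 × 746 = 622.9 → ξ₂ = 70.87 kmol.
Outlet amounts (n = n₀ + Σ ν·ξ):
  A: 746 − 1(481.2) − 2(70.87) = 123.1
  G: 0 + 2(481.2) = 962.3
  B: 0 + 1(70.87) = 70.87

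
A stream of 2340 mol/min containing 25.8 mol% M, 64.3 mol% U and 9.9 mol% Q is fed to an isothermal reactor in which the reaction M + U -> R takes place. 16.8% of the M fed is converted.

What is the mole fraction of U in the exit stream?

0.627

M reacted = 0.168 × 603.7 = 101.4 mol/min; ν_M = −1, so ξ = 101.4/1 = 101.4 mol/min.
Outlet amounts (n = n₀ + ν ξ):
  M: 603.7 − 1(101.4) = 502.3
  U: 1505 − 1(101.4) = 1403
  R: 0 + 1(101.4) = 101.4
  Q: 231.7 (inert)
Total out = 2239 mol/min; y_U = 1403 / 2239 = 0.6268.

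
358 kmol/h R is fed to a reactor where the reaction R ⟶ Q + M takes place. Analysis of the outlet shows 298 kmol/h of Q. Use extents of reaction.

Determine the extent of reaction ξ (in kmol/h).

ξ = 298 kmol/h

For Q: n = n₀ + 1ξ → 298 = 0 + 1ξ, giving ξ = 298 kmol/h.
Outlet amounts (n = n₀ + ν ξ):
  R: 358 − 1(298) = 60
  Q: 0 + 1(298) = 298
  M: 0 + 1(298) = 298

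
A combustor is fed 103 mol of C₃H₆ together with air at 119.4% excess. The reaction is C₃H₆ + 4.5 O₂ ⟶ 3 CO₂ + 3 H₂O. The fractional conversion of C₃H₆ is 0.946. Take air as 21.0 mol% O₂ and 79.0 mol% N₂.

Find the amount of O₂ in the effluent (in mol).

Stoichiometric O₂ = 4.5 × 103 = 463.5 mol; O₂ fed = 463.5 × 2.194 = 1017 mol.
N₂ fed = 1017 × 79/21 = 3826 mol.
Fuel reacted = 0.946 × 103 → ξ = 97.44 mol.
Outlet (n = n₀ + ν ξ):
  C₃H₆: 103 − 1(97.44) = 5.562
  O₂: 1017 − 4.5(97.44) = 578.4
  N₂: 3826 (inert)
  CO₂: 0 + 3(97.44) = 292.3
  H₂O: 0 + 3(97.44) = 292.3

578 mol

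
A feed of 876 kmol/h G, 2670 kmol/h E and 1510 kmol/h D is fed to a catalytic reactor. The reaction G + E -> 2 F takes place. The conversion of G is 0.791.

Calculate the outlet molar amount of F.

1390 kmol/h

G reacted = 0.791 × 876 = 692.9 kmol/h; ν_G = −1, so ξ = 692.9/1 = 692.9 kmol/h.
Outlet amounts (n = n₀ + ν ξ):
  G: 876 − 1(692.9) = 183.1
  E: 2670 − 1(692.9) = 1977
  F: 0 + 2(692.9) = 1386
  D: 1510 (inert)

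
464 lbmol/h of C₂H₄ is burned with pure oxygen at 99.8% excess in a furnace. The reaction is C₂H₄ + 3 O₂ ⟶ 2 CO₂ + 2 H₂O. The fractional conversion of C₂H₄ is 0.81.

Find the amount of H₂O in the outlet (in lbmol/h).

752 lbmol/h

Stoichiometric O₂ = 3 × 464 = 1392 lbmol/h; O₂ fed = 1392 × 1.998 = 2781 lbmol/h.
Fuel reacted = 0.81 × 464 → ξ = 375.8 lbmol/h.
Outlet (n = n₀ + ν ξ):
  C₂H₄: 464 − 1(375.8) = 88.16
  O₂: 2781 − 3(375.8) = 1654
  CO₂: 0 + 2(375.8) = 751.7
  H₂O: 0 + 2(375.8) = 751.7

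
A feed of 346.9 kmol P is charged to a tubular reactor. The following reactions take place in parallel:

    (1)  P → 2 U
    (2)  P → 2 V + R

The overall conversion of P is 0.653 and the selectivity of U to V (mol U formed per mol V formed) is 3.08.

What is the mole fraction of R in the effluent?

0.0883

Conversion of P: P consumed = 0.653 × 346.9 = 226.5 kmol = 1ξ₁ + 1ξ₂.
Selectivity: 2ξ₁ / (2ξ₂) = 3.08 → ξ₁ = 3.08 ξ₂.
Substitute: (1·3.08 + 1) ξ₂ = 226.5 → ξ₂ = 55.52 kmol, ξ₁ = 171 kmol.
Outlet amounts (n = n₀ + Σ ν·ξ):
  P: 346.9 − 1(171) − 1(55.52) = 120.4
  U: 0 + 2(171) = 342
  V: 0 + 2(55.52) = 111
  R: 0 + 1(55.52) = 55.52
Total out = 628.9 kmol; y_R = 55.52 / 628.9 = 0.08828.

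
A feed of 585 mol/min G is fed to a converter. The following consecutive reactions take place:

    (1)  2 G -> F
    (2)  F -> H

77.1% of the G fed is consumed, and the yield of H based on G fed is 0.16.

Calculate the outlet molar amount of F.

Conversion of G: G consumed = 2ξ₁ = 0.771 × 585 → ξ₁ = 225.5 mol/min.
Yield of H: 1ξ₂ / 585 = 0.16 → ξ₂ = 93.6 mol/min.
Outlet amounts (n = n₀ + Σ ν·ξ):
  G: 585 − 2(225.5) = 134
  F: 0 + 1(225.5) − 1(93.6) = 131.9
  H: 0 + 1(93.6) = 93.6

132 mol/min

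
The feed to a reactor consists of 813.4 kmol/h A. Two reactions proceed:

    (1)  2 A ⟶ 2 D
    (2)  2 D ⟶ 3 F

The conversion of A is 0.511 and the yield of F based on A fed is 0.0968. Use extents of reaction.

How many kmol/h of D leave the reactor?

Conversion of A: A consumed = 2ξ₁ = 0.511 × 813.4 → ξ₁ = 207.8 kmol/h.
Yield of F: 3ξ₂ / 813.4 = 0.0968 → ξ₂ = 26.25 kmol/h.
Outlet amounts (n = n₀ + Σ ν·ξ):
  A: 813.4 − 2(207.8) = 397.8
  D: 0 + 2(207.8) − 2(26.25) = 363.2
  F: 0 + 3(26.25) = 78.74

363 kmol/h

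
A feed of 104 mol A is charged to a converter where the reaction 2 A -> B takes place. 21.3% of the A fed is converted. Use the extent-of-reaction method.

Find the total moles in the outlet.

92.9 mol

A reacted = 0.213 × 104 = 22.15 mol; ν_A = −2, so ξ = 22.15/2 = 11.08 mol.
Outlet amounts (n = n₀ + ν ξ):
  A: 104 − 2(11.08) = 81.85
  B: 0 + 1(11.08) = 11.08
Total out = 81.85 + 11.08 = 92.92 mol.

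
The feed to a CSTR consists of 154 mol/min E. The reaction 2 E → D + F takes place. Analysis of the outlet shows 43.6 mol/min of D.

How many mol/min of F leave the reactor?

For D: n = n₀ + 1ξ → 43.6 = 0 + 1ξ, giving ξ = 43.6 mol/min.
Outlet amounts (n = n₀ + ν ξ):
  E: 154 − 2(43.6) = 66.8
  D: 0 + 1(43.6) = 43.6
  F: 0 + 1(43.6) = 43.6

43.6 mol/min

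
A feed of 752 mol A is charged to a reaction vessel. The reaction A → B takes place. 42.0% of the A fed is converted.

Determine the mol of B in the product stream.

A reacted = 0.42 × 752 = 315.8 mol; ν_A = −1, so ξ = 315.8/1 = 315.8 mol.
Outlet amounts (n = n₀ + ν ξ):
  A: 752 − 1(315.8) = 436.2
  B: 0 + 1(315.8) = 315.8

316 mol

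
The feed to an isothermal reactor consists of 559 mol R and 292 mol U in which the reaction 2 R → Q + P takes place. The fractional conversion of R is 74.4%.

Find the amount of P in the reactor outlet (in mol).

R reacted = 0.744 × 559 = 415.9 mol; ν_R = −2, so ξ = 415.9/2 = 207.9 mol.
Outlet amounts (n = n₀ + ν ξ):
  R: 559 − 2(207.9) = 143.1
  Q: 0 + 1(207.9) = 207.9
  P: 0 + 1(207.9) = 207.9
  U: 292 (inert)

208 mol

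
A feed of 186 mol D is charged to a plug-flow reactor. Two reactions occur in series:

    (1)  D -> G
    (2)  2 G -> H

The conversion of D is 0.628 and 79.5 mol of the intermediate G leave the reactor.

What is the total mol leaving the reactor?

167 mol

Conversion of D: D consumed = 1ξ₁ = 0.628 × 186 → ξ₁ = 116.8 mol.
G balance: n_G = 0 + 1ξ₁ − 2ξ₂ = 79.5 → ξ₂ = (1·116.8 − 79.5)/2 = 18.65 mol.
Outlet amounts (n = n₀ + Σ ν·ξ):
  D: 186 − 1(116.8) = 69.19
  G: 0 + 1(116.8) − 2(18.65) = 79.5
  H: 0 + 1(18.65) = 18.65
Total out = 69.19 + 79.5 + 18.65 = 167.3 mol.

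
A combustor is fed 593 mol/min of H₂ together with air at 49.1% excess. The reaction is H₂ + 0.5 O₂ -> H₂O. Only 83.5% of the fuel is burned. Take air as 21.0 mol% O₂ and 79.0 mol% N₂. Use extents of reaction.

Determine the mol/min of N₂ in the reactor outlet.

Stoichiometric O₂ = 0.5 × 593 = 296.5 mol/min; O₂ fed = 296.5 × 1.491 = 442.1 mol/min.
N₂ fed = 442.1 × 79/21 = 1663 mol/min.
Fuel reacted = 0.835 × 593 → ξ = 495.2 mol/min.
Outlet (n = n₀ + ν ξ):
  H₂: 593 − 1(495.2) = 97.85
  O₂: 442.1 − 0.5(495.2) = 194.5
  N₂: 1663 (inert)
  H₂O: 0 + 1(495.2) = 495.2

1660 mol/min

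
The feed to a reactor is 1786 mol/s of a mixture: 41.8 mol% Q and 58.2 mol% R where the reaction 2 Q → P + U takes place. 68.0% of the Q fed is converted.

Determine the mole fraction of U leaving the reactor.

0.142

Q reacted = 0.68 × 746.5 = 507.7 mol/s; ν_Q = −2, so ξ = 507.7/2 = 253.8 mol/s.
Outlet amounts (n = n₀ + ν ξ):
  Q: 746.5 − 2(253.8) = 238.9
  P: 0 + 1(253.8) = 253.8
  U: 0 + 1(253.8) = 253.8
  R: 1039 (inert)
Total out = 1786 mol/s; y_U = 253.8 / 1786 = 0.1421.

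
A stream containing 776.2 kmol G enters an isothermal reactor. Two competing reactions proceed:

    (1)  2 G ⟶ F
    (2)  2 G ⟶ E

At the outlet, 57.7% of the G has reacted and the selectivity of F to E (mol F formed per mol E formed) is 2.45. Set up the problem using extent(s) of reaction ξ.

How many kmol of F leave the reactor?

159 kmol

Conversion of G: G consumed = 0.577 × 776.2 = 447.9 kmol = 2ξ₁ + 2ξ₂.
Selectivity: 1ξ₁ / (1ξ₂) = 2.45 → ξ₁ = 2.45 ξ₂.
Substitute: (2·2.45 + 2) ξ₂ = 447.9 → ξ₂ = 64.91 kmol, ξ₁ = 159 kmol.
Outlet amounts (n = n₀ + Σ ν·ξ):
  G: 776.2 − 2(159) − 2(64.91) = 328.3
  F: 0 + 1(159) = 159
  E: 0 + 1(64.91) = 64.91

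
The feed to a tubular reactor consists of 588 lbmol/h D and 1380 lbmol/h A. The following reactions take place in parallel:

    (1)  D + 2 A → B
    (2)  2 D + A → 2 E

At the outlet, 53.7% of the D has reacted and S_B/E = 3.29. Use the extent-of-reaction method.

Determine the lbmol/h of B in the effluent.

Conversion of D: D consumed = 0.537 × 588 = 315.8 lbmol/h = 1ξ₁ + 2ξ₂.
Selectivity: 1ξ₁ / (2ξ₂) = 3.29 → ξ₁ = 6.58 ξ₂.
Substitute: (1·6.58 + 2) ξ₂ = 315.8 → ξ₂ = 36.8 lbmol/h, ξ₁ = 242.2 lbmol/h.
Outlet amounts (n = n₀ + Σ ν·ξ):
  D: 588 − 1(242.2) − 2(36.8) = 272.2
  A: 1380 − 2(242.2) − 1(36.8) = 858.9
  B: 0 + 1(242.2) = 242.2
  E: 0 + 2(36.8) = 73.6

242 lbmol/h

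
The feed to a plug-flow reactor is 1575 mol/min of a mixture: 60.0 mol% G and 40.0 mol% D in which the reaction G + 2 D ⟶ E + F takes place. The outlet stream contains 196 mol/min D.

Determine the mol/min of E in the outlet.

For D: n = n₀ − 2ξ → 196 = 630 − 2ξ, giving ξ = 217 mol/min.
Outlet amounts (n = n₀ + ν ξ):
  G: 945 − 1(217) = 728
  D: 630 − 2(217) = 196
  E: 0 + 1(217) = 217
  F: 0 + 1(217) = 217

217 mol/min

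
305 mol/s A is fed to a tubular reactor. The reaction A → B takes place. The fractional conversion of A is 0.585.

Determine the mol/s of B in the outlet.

178 mol/s

A reacted = 0.585 × 305 = 178.4 mol/s; ν_A = −1, so ξ = 178.4/1 = 178.4 mol/s.
Outlet amounts (n = n₀ + ν ξ):
  A: 305 − 1(178.4) = 126.6
  B: 0 + 1(178.4) = 178.4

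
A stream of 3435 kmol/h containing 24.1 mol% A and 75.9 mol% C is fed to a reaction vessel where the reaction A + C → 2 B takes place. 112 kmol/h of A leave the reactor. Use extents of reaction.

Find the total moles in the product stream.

For A: n = n₀ − 1ξ → 112 = 827.8 − 1ξ, giving ξ = 715.8 kmol/h.
Outlet amounts (n = n₀ + ν ξ):
  A: 827.8 − 1(715.8) = 112
  C: 2607 − 1(715.8) = 1891
  B: 0 + 2(715.8) = 1432
Total out = 112 + 1891 + 1432 = 3435 kmol/h.

3440 kmol/h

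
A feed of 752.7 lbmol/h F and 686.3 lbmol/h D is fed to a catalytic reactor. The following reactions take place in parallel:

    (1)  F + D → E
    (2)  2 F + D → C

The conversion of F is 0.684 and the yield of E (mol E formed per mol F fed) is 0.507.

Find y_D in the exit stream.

Yield of E: 1ξ₁ / 752.7 = 0.507 → ξ₁ = 381.6 lbmol/h.
Conversion of F: 1ξ₁ + 2ξ₂ = 0.684 × 752.7 = 514.8 → ξ₂ = 66.61 lbmol/h.
Outlet amounts (n = n₀ + Σ ν·ξ):
  F: 752.7 − 1(381.6) − 2(66.61) = 237.9
  D: 686.3 − 1(381.6) − 1(66.61) = 238.1
  E: 0 + 1(381.6) = 381.6
  C: 0 + 1(66.61) = 66.61
Total out = 924.2 lbmol/h; y_D = 238.1 / 924.2 = 0.2576.

0.258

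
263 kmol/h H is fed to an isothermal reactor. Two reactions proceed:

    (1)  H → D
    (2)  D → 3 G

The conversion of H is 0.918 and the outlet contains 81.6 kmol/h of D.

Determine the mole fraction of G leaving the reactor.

0.823

Conversion of H: H consumed = 1ξ₁ = 0.918 × 263 → ξ₁ = 241.4 kmol/h.
D balance: n_D = 0 + 1ξ₁ − 1ξ₂ = 81.6 → ξ₂ = (1·241.4 − 81.6)/1 = 159.8 kmol/h.
Outlet amounts (n = n₀ + Σ ν·ξ):
  H: 263 − 1(241.4) = 21.57
  D: 0 + 1(241.4) − 1(159.8) = 81.6
  G: 0 + 3(159.8) = 479.5
Total out = 582.7 kmol/h; y_G = 479.5 / 582.7 = 0.8229.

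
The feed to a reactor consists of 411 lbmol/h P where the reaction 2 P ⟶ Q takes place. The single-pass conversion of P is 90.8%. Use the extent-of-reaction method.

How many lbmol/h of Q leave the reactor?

P reacted = 0.908 × 411 = 373.2 lbmol/h; ν_P = −2, so ξ = 373.2/2 = 186.6 lbmol/h.
Outlet amounts (n = n₀ + ν ξ):
  P: 411 − 2(186.6) = 37.81
  Q: 0 + 1(186.6) = 186.6

187 lbmol/h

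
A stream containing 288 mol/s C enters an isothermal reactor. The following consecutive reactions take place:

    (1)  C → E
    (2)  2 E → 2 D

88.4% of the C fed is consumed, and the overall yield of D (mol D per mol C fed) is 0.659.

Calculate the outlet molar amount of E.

Conversion of C: C consumed = 1ξ₁ = 0.884 × 288 → ξ₁ = 254.6 mol/s.
Yield of D: 2ξ₂ / 288 = 0.659 → ξ₂ = 94.9 mol/s.
Outlet amounts (n = n₀ + Σ ν·ξ):
  C: 288 − 1(254.6) = 33.41
  E: 0 + 1(254.6) − 2(94.9) = 64.8
  D: 0 + 2(94.9) = 189.8

64.8 mol/s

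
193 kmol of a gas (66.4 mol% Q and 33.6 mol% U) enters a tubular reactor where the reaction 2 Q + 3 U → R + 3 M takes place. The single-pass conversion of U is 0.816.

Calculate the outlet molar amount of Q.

U reacted = 0.816 × 64.85 = 52.92 kmol; ν_U = −3, so ξ = 52.92/3 = 17.64 kmol.
Outlet amounts (n = n₀ + ν ξ):
  Q: 128.2 − 2(17.64) = 92.87
  U: 64.85 − 3(17.64) = 11.93
  R: 0 + 1(17.64) = 17.64
  M: 0 + 3(17.64) = 52.92

92.9 kmol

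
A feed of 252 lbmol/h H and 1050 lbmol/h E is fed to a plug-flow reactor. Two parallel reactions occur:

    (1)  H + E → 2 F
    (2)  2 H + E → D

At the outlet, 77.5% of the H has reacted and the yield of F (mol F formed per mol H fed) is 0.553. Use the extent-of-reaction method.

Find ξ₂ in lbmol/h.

Yield of F: 2ξ₁ / 252 = 0.553 → ξ₁ = 69.68 lbmol/h.
Conversion of H: 1ξ₁ + 2ξ₂ = 0.775 × 252 = 195.3 → ξ₂ = 62.81 lbmol/h.
Outlet amounts (n = n₀ + Σ ν·ξ):
  H: 252 − 1(69.68) − 2(62.81) = 56.7
  E: 1050 − 1(69.68) − 1(62.81) = 917.5
  F: 0 + 2(69.68) = 139.4
  D: 0 + 1(62.81) = 62.81

ξ₂ = 62.8 lbmol/h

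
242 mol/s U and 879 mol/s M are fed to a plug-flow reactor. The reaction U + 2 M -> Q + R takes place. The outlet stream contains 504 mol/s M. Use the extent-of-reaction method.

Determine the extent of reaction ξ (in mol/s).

For M: n = n₀ − 2ξ → 504 = 879 − 2ξ, giving ξ = 187.5 mol/s.
Outlet amounts (n = n₀ + ν ξ):
  U: 242 − 1(187.5) = 54.5
  M: 879 − 2(187.5) = 504
  Q: 0 + 1(187.5) = 187.5
  R: 0 + 1(187.5) = 187.5

ξ = 188 mol/s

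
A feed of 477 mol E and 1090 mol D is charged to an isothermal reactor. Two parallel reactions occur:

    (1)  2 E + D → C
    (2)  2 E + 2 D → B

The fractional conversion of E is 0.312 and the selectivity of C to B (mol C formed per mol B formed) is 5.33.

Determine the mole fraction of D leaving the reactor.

Conversion of E: E consumed = 0.312 × 477 = 148.8 mol = 2ξ₁ + 2ξ₂.
Selectivity: 1ξ₁ / (1ξ₂) = 5.33 → ξ₁ = 5.33 ξ₂.
Substitute: (2·5.33 + 2) ξ₂ = 148.8 → ξ₂ = 11.76 mol, ξ₁ = 62.66 mol.
Outlet amounts (n = n₀ + Σ ν·ξ):
  E: 477 − 2(62.66) − 2(11.76) = 328.2
  D: 1090 − 1(62.66) − 2(11.76) = 1004
  C: 0 + 1(62.66) = 62.66
  B: 0 + 1(11.76) = 11.76
Total out = 1406 mol; y_D = 1004 / 1406 = 0.7137.

0.714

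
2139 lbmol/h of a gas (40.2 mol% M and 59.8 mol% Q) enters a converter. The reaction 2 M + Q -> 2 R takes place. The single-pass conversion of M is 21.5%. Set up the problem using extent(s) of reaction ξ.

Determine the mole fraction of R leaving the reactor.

0.0903

M reacted = 0.215 × 859.9 = 184.9 lbmol/h; ν_M = −2, so ξ = 184.9/2 = 92.44 lbmol/h.
Outlet amounts (n = n₀ + ν ξ):
  M: 859.9 − 2(92.44) = 675
  Q: 1279 − 1(92.44) = 1187
  R: 0 + 2(92.44) = 184.9
Total out = 2047 lbmol/h; y_R = 184.9 / 2047 = 0.09033.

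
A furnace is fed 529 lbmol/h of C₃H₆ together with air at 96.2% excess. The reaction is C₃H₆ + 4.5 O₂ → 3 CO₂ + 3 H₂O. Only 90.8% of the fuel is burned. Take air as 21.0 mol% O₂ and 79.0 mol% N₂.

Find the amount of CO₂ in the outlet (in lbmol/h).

1440 lbmol/h

Stoichiometric O₂ = 4.5 × 529 = 2380 lbmol/h; O₂ fed = 2380 × 1.962 = 4671 lbmol/h.
N₂ fed = 4671 × 79/21 = 17570 lbmol/h.
Fuel reacted = 0.908 × 529 → ξ = 480.3 lbmol/h.
Outlet (n = n₀ + ν ξ):
  C₃H₆: 529 − 1(480.3) = 48.67
  O₂: 4671 − 4.5(480.3) = 2509
  N₂: 17570 (inert)
  CO₂: 0 + 3(480.3) = 1441
  H₂O: 0 + 3(480.3) = 1441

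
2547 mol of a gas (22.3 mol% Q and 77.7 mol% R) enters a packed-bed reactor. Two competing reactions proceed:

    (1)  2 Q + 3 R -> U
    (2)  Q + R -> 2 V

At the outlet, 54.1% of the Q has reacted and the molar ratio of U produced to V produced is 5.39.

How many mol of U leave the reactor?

147 mol

Conversion of Q: Q consumed = 0.541 × 568 = 307.3 mol = 2ξ₁ + 1ξ₂.
Selectivity: 1ξ₁ / (2ξ₂) = 5.39 → ξ₁ = 10.78 ξ₂.
Substitute: (2·10.78 + 1) ξ₂ = 307.3 → ξ₂ = 13.62 mol, ξ₁ = 146.8 mol.
Outlet amounts (n = n₀ + Σ ν·ξ):
  Q: 568 − 2(146.8) − 1(13.62) = 260.7
  R: 1979 − 3(146.8) − 1(13.62) = 1525
  U: 0 + 1(146.8) = 146.8
  V: 0 + 2(13.62) = 27.24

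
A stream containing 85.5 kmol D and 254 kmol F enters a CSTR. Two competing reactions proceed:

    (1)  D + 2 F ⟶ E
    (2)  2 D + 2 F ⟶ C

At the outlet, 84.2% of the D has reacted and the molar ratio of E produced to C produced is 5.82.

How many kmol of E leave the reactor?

Conversion of D: D consumed = 0.842 × 85.5 = 71.99 kmol = 1ξ₁ + 2ξ₂.
Selectivity: 1ξ₁ / (1ξ₂) = 5.82 → ξ₁ = 5.82 ξ₂.
Substitute: (1·5.82 + 2) ξ₂ = 71.99 → ξ₂ = 9.206 kmol, ξ₁ = 53.58 kmol.
Outlet amounts (n = n₀ + Σ ν·ξ):
  D: 85.5 − 1(53.58) − 2(9.206) = 13.51
  F: 254 − 2(53.58) − 2(9.206) = 128.4
  E: 0 + 1(53.58) = 53.58
  C: 0 + 1(9.206) = 9.206

53.6 kmol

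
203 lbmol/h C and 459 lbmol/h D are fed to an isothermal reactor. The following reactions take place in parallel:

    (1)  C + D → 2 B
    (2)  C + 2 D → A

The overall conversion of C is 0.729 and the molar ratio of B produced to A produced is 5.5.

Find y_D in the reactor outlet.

0.466

Conversion of C: C consumed = 0.729 × 203 = 148 lbmol/h = 1ξ₁ + 1ξ₂.
Selectivity: 2ξ₁ / (1ξ₂) = 5.5 → ξ₁ = 2.75 ξ₂.
Substitute: (1·2.75 + 1) ξ₂ = 148 → ξ₂ = 39.46 lbmol/h, ξ₁ = 108.5 lbmol/h.
Outlet amounts (n = n₀ + Σ ν·ξ):
  C: 203 − 1(108.5) − 1(39.46) = 55.01
  D: 459 − 1(108.5) − 2(39.46) = 271.5
  B: 0 + 2(108.5) = 217
  A: 0 + 1(39.46) = 39.46
Total out = 583.1 lbmol/h; y_D = 271.5 / 583.1 = 0.4657.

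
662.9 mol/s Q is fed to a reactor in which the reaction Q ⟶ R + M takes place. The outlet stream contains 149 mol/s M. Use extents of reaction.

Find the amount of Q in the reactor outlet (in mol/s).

514 mol/s

For M: n = n₀ + 1ξ → 149 = 0 + 1ξ, giving ξ = 149 mol/s.
Outlet amounts (n = n₀ + ν ξ):
  Q: 662.9 − 1(149) = 513.9
  R: 0 + 1(149) = 149
  M: 0 + 1(149) = 149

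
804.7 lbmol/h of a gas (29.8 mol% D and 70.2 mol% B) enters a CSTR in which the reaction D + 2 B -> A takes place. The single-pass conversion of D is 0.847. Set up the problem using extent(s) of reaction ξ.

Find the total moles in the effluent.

398 lbmol/h

D reacted = 0.847 × 239.8 = 203.1 lbmol/h; ν_D = −1, so ξ = 203.1/1 = 203.1 lbmol/h.
Outlet amounts (n = n₀ + ν ξ):
  D: 239.8 − 1(203.1) = 36.69
  B: 564.9 − 2(203.1) = 158.7
  A: 0 + 1(203.1) = 203.1
Total out = 36.69 + 158.7 + 203.1 = 398.5 lbmol/h.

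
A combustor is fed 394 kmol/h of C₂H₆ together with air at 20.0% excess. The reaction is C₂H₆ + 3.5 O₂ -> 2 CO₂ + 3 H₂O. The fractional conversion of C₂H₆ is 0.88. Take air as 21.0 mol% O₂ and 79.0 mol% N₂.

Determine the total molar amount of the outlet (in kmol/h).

8450 kmol/h

Stoichiometric O₂ = 3.5 × 394 = 1379 kmol/h; O₂ fed = 1379 × 1.200 = 1655 kmol/h.
N₂ fed = 1655 × 79/21 = 6225 kmol/h.
Fuel reacted = 0.88 × 394 → ξ = 346.7 kmol/h.
Outlet (n = n₀ + ν ξ):
  C₂H₆: 394 − 1(346.7) = 47.28
  O₂: 1655 − 3.5(346.7) = 441.3
  N₂: 6225 (inert)
  CO₂: 0 + 2(346.7) = 693.4
  H₂O: 0 + 3(346.7) = 1040
Total out = 47.28 + 441.3 + 6225 + 693.4 + 1040 = 8447 kmol/h.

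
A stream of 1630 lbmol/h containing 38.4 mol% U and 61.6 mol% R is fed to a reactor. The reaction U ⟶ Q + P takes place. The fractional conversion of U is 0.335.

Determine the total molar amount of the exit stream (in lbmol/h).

U reacted = 0.335 × 625.9 = 209.7 lbmol/h; ν_U = −1, so ξ = 209.7/1 = 209.7 lbmol/h.
Outlet amounts (n = n₀ + ν ξ):
  U: 625.9 − 1(209.7) = 416.2
  Q: 0 + 1(209.7) = 209.7
  P: 0 + 1(209.7) = 209.7
  R: 1004 (inert)
Total out = 416.2 + 209.7 + 209.7 + 1004 = 1840 lbmol/h.

1840 lbmol/h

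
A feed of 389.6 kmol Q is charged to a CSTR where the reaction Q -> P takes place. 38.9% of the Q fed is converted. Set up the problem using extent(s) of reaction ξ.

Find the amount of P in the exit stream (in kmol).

Q reacted = 0.389 × 389.6 = 151.6 kmol; ν_Q = −1, so ξ = 151.6/1 = 151.6 kmol.
Outlet amounts (n = n₀ + ν ξ):
  Q: 389.6 − 1(151.6) = 238
  P: 0 + 1(151.6) = 151.6

152 kmol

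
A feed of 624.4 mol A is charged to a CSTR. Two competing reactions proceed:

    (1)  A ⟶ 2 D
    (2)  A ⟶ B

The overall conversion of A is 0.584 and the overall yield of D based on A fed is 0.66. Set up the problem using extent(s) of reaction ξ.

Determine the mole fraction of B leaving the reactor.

0.191

Yield of D: 2ξ₁ / 624.4 = 0.66 → ξ₁ = 206.1 mol.
Conversion of A: 1ξ₁ + 1ξ₂ = 0.584 × 624.4 = 364.6 → ξ₂ = 158.6 mol.
Outlet amounts (n = n₀ + Σ ν·ξ):
  A: 624.4 − 1(206.1) − 1(158.6) = 259.8
  D: 0 + 2(206.1) = 412.1
  B: 0 + 1(158.6) = 158.6
Total out = 830.5 mol; y_B = 158.6 / 830.5 = 0.191.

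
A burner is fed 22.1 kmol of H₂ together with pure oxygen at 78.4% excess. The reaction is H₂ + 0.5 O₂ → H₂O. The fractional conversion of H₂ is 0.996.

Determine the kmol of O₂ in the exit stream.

Stoichiometric O₂ = 0.5 × 22.1 = 11.05 kmol; O₂ fed = 11.05 × 1.784 = 19.71 kmol.
Fuel reacted = 0.996 × 22.1 → ξ = 22.01 kmol.
Outlet (n = n₀ + ν ξ):
  H₂: 22.1 − 1(22.01) = 0.0884
  O₂: 19.71 − 0.5(22.01) = 8.707
  H₂O: 0 + 1(22.01) = 22.01

8.71 kmol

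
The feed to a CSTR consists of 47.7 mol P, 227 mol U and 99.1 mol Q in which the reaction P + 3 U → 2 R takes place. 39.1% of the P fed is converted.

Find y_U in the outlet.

0.508

P reacted = 0.391 × 47.7 = 18.65 mol; ν_P = −1, so ξ = 18.65/1 = 18.65 mol.
Outlet amounts (n = n₀ + ν ξ):
  P: 47.7 − 1(18.65) = 29.05
  U: 227 − 3(18.65) = 171
  R: 0 + 2(18.65) = 37.3
  Q: 99.1 (inert)
Total out = 336.5 mol; y_U = 171 / 336.5 = 0.5083.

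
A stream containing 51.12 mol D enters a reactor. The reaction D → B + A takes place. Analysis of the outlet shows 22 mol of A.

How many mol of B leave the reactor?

22 mol

For A: n = n₀ + 1ξ → 22 = 0 + 1ξ, giving ξ = 22 mol.
Outlet amounts (n = n₀ + ν ξ):
  D: 51.12 − 1(22) = 29.12
  B: 0 + 1(22) = 22
  A: 0 + 1(22) = 22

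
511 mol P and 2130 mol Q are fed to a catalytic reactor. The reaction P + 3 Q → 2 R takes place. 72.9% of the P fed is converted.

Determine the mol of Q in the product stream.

P reacted = 0.729 × 511 = 372.5 mol; ν_P = −1, so ξ = 372.5/1 = 372.5 mol.
Outlet amounts (n = n₀ + ν ξ):
  P: 511 − 1(372.5) = 138.5
  Q: 2130 − 3(372.5) = 1012
  R: 0 + 2(372.5) = 745

1010 mol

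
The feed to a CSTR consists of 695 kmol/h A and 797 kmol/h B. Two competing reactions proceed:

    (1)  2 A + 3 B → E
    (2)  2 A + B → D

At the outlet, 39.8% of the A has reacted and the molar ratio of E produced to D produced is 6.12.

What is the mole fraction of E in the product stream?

0.122

Conversion of A: A consumed = 0.398 × 695 = 276.6 kmol/h = 2ξ₁ + 2ξ₂.
Selectivity: 1ξ₁ / (1ξ₂) = 6.12 → ξ₁ = 6.12 ξ₂.
Substitute: (2·6.12 + 2) ξ₂ = 276.6 → ξ₂ = 19.42 kmol/h, ξ₁ = 118.9 kmol/h.
Outlet amounts (n = n₀ + Σ ν·ξ):
  A: 695 − 2(118.9) − 2(19.42) = 418.4
  B: 797 − 3(118.9) − 1(19.42) = 420.9
  E: 0 + 1(118.9) = 118.9
  D: 0 + 1(19.42) = 19.42
Total out = 977.6 kmol/h; y_E = 118.9 / 977.6 = 0.1216.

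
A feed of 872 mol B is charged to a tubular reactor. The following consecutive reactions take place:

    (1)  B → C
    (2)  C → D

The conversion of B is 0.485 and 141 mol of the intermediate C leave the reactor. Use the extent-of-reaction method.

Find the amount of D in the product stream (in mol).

282 mol

Conversion of B: B consumed = 1ξ₁ = 0.485 × 872 → ξ₁ = 422.9 mol.
C balance: n_C = 0 + 1ξ₁ − 1ξ₂ = 141 → ξ₂ = (1·422.9 − 141)/1 = 281.9 mol.
Outlet amounts (n = n₀ + Σ ν·ξ):
  B: 872 − 1(422.9) = 449.1
  C: 0 + 1(422.9) − 1(281.9) = 141
  D: 0 + 1(281.9) = 281.9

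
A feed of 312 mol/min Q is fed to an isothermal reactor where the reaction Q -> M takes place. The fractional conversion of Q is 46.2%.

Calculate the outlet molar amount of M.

Q reacted = 0.462 × 312 = 144.1 mol/min; ν_Q = −1, so ξ = 144.1/1 = 144.1 mol/min.
Outlet amounts (n = n₀ + ν ξ):
  Q: 312 − 1(144.1) = 167.9
  M: 0 + 1(144.1) = 144.1

144 mol/min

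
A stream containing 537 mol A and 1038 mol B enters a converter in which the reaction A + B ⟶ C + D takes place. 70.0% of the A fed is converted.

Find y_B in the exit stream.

A reacted = 0.7 × 537 = 375.9 mol; ν_A = −1, so ξ = 375.9/1 = 375.9 mol.
Outlet amounts (n = n₀ + ν ξ):
  A: 537 − 1(375.9) = 161.1
  B: 1038 − 1(375.9) = 662.1
  C: 0 + 1(375.9) = 375.9
  D: 0 + 1(375.9) = 375.9
Total out = 1575 mol; y_B = 662.1 / 1575 = 0.4204.

0.42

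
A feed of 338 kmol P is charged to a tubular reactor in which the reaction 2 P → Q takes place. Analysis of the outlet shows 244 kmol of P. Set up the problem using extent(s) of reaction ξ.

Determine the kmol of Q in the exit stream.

For P: n = n₀ − 2ξ → 244 = 338 − 2ξ, giving ξ = 47 kmol.
Outlet amounts (n = n₀ + ν ξ):
  P: 338 − 2(47) = 244
  Q: 0 + 1(47) = 47

47 kmol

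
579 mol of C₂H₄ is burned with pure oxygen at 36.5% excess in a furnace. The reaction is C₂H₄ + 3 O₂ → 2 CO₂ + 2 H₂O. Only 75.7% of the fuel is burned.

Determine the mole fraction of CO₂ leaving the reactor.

Stoichiometric O₂ = 3 × 579 = 1737 mol; O₂ fed = 1737 × 1.365 = 2371 mol.
Fuel reacted = 0.757 × 579 → ξ = 438.3 mol.
Outlet (n = n₀ + ν ξ):
  C₂H₄: 579 − 1(438.3) = 140.7
  O₂: 2371 − 3(438.3) = 1056
  CO₂: 0 + 2(438.3) = 876.6
  H₂O: 0 + 2(438.3) = 876.6
Total out = 2950 mol; y_CO₂ = 876.6 / 2950 = 0.2972.

0.297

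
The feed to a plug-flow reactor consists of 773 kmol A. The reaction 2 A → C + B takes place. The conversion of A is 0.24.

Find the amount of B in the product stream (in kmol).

92.8 kmol

A reacted = 0.24 × 773 = 185.5 kmol; ν_A = −2, so ξ = 185.5/2 = 92.76 kmol.
Outlet amounts (n = n₀ + ν ξ):
  A: 773 − 2(92.76) = 587.5
  C: 0 + 1(92.76) = 92.76
  B: 0 + 1(92.76) = 92.76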